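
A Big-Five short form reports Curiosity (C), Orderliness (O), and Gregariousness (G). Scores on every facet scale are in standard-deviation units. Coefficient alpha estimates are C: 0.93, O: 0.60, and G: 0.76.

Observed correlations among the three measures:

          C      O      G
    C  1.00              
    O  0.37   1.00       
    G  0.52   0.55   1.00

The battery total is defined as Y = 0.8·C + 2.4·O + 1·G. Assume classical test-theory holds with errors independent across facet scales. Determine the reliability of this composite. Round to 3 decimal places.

0.789

Var(Y) = 0.8² + 2.4² + 1 + 2·[1.92·0.37 + 0.8·0.52 + 2.4·0.55] = 7.4 + 4.8928 = 12.2928.
With uncorrelated errors the cross-covariances are all true-score covariance, so they carry over unchanged; only the diagonal terms shrink to ρᵢσᵢ².
True-score variance = [0.8²·0.93 + 2.4²·0.60 + 0.76] + 4.8928 = 4.8112 + 4.8928 = 9.704.
Reliability = 9.704 / 12.2928 = 0.789.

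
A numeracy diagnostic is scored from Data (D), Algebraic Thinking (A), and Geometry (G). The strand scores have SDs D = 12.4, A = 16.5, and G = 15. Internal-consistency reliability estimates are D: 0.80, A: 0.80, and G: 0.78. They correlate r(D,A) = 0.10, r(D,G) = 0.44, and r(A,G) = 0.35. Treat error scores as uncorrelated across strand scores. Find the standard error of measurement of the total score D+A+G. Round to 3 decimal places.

11.606

Var(total) = 651.01 + 377.85 = 1028.86.
True-score variance = 516.308 + 377.85 = 894.158, so reliability = 0.8691.
Error variance = 1028.86 − 894.158 = 134.702; SEM = √134.702 = 11.606.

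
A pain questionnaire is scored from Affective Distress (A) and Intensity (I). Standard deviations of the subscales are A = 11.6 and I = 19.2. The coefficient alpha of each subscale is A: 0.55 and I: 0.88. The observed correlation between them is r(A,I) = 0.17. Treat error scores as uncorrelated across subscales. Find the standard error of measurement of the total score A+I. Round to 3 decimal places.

Var(total) = 503.2 + 75.7248 = 578.925.
True-score variance = 398.411 + 75.7248 = 474.136, so reliability = 0.8190.
Error variance = 578.925 − 474.136 = 104.789; SEM = √104.789 = 10.237.

10.237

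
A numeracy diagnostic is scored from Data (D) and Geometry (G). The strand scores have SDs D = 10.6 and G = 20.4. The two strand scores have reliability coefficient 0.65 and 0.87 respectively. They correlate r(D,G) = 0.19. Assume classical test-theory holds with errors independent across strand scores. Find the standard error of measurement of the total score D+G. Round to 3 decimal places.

9.666

Var(total) = 528.52 + 82.1712 = 610.691.
True-score variance = 435.093 + 82.1712 = 517.264, so reliability = 0.8470.
Error variance = 610.691 − 517.264 = 93.4268; SEM = √93.4268 = 9.666.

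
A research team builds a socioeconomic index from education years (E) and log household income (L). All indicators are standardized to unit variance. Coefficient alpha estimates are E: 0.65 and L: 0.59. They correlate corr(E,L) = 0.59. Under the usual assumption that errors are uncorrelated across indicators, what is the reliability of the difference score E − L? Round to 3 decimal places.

Var(E−L) = 1 + 1 − 2·0.59 = 2 − 1.18 = 0.82.
With uncorrelated errors the cross-covariances are all true-score covariance, so they carry over unchanged; only the diagonal terms shrink to ρᵢσᵢ².
True-score variance = [0.65 + 0.59] − 1.18 = 1.24 − 1.18 = 0.06.
Reliability = 0.06 / 0.82 = 0.073.

0.073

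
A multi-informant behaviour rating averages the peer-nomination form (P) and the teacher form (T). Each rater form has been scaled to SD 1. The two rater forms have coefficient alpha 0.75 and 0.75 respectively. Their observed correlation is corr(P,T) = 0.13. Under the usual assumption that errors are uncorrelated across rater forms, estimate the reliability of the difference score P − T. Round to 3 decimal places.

Var(P−T) = 1 + 1 − 2·0.13 = 2 − 0.26 = 1.74.
Because errors are independent across components, Cov(Tᵢ,Tⱼ) = Cov(Xᵢ,Xⱼ); the off-diagonal part of the true-score variance is the same as above.
True-score variance = [0.75 + 0.75] − 0.26 = 1.5 − 0.26 = 1.24.
Reliability = 1.24 / 1.74 = 0.713.

0.713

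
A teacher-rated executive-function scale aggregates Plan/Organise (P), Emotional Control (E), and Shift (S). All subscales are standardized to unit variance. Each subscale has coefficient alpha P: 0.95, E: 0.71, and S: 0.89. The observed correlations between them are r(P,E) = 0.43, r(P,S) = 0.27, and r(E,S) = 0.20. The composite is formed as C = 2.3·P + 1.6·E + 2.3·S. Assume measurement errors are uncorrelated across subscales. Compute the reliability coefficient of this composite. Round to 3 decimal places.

Var(C) = 2.3² + 1.6² + 2.3² + 2·[3.68·0.43 + 5.29·0.27 + 3.68·0.20] = 13.14 + 7.4934 = 20.6334.
With uncorrelated errors the cross-covariances are all true-score covariance, so they carry over unchanged; only the diagonal terms shrink to ρᵢσᵢ².
True-score variance = [2.3²·0.95 + 1.6²·0.71 + 2.3²·0.89] + 7.4934 = 11.5512 + 7.4934 = 19.0446.
Reliability = 19.0446 / 20.6334 = 0.923.

0.923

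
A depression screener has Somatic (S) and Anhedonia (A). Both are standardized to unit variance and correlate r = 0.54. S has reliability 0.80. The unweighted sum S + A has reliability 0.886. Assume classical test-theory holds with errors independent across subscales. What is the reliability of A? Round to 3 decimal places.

0.849

Var(S+A) = 2 + 2·0.54 = 3.080.
True-score variance = ρ_S + ρ_A + 2·0.54, so 0.886 = (0.80 + ρ_A + 1.08) / 3.080.
ρ_A = 0.886·3.080 − 0.80 − 1.08 = 0.849.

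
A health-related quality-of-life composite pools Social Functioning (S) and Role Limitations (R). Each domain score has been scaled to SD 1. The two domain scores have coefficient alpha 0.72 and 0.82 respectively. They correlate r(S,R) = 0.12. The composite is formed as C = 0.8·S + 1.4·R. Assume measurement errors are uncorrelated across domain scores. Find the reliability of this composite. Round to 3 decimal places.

Var(C) = 0.8² + 1.4² + 2·[1.12·0.12] = 2.6 + 0.2688 = 2.8688.
Under uncorrelated errors the observed covariances equal the true-score covariances, so only the own-variance terms attenuate.
True-score variance = [0.8²·0.72 + 1.4²·0.82] + 0.2688 = 2.068 + 0.2688 = 2.3368.
Reliability = 2.3368 / 2.8688 = 0.815.

0.815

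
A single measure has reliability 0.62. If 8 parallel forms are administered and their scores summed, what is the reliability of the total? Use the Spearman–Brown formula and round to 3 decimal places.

ρ_k = kρ / (1 + (k−1)ρ) = 8·0.62 / (1 + 7·0.62) = 4.960 / 5.340 = 0.929.

0.929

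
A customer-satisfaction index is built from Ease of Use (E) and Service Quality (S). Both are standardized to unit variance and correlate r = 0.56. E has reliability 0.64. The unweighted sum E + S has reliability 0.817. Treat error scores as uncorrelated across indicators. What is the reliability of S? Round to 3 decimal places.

Var(E+S) = 2 + 2·0.56 = 3.120.
True-score variance = ρ_E + ρ_S + 2·0.56, so 0.817 = (0.64 + ρ_S + 1.12) / 3.120.
ρ_S = 0.817·3.120 − 0.64 − 1.12 = 0.789.

0.789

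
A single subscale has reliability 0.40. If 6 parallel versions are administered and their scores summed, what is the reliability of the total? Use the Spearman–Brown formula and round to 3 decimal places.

ρ_k = kρ / (1 + (k−1)ρ) = 6·0.40 / (1 + 5·0.40) = 2.400 / 3.000 = 0.800.

0.800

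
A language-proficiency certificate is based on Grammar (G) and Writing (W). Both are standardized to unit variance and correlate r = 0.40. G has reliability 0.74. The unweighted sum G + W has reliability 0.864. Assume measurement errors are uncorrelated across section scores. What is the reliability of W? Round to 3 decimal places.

Var(G+W) = 2 + 2·0.40 = 2.800.
True-score variance = ρ_G + ρ_W + 2·0.40, so 0.864 = (0.74 + ρ_W + 0.80) / 2.800.
ρ_W = 0.864·2.800 − 0.74 − 0.80 = 0.879.

0.879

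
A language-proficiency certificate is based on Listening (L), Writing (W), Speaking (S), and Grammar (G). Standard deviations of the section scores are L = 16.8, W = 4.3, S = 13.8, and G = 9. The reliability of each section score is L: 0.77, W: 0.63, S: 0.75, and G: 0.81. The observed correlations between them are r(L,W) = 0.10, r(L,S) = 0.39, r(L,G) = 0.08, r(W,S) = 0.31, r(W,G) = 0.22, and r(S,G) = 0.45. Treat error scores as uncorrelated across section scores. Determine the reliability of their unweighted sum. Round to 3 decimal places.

0.859

Var(L+W+S+G) = 16.8² + 4.3² + 13.8² + 9² + 2·[16.8·4.3·0.10 + 16.8·13.8·0.39 + 16.8·9·0.08 + 4.3·13.8·0.31 + 4.3·9·0.22 + 13.8·9·0.45] = 572.17 + 385.074 = 957.244.
Under uncorrelated errors the observed covariances equal the true-score covariances, so only the own-variance terms attenuate.
True-score variance = [16.8²·0.77 + 4.3²·0.63 + 13.8²·0.75 + 9²·0.81] + 385.074 = 437.413 + 385.074 = 822.488.
Reliability = 822.488 / 957.244 = 0.859.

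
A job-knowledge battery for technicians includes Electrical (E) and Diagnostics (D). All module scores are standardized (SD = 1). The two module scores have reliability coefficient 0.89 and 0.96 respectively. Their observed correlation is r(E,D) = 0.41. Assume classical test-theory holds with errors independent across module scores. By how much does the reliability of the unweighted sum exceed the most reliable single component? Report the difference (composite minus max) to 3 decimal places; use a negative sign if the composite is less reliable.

Var(sum) = 2 + 0.82 = 2.82; true-score variance = 1.85 + 0.82 = 2.67; composite reliability = 0.9468.
Max component reliability = 0.9600.
Difference = 0.9468 − 0.9600 = -0.013.

-0.013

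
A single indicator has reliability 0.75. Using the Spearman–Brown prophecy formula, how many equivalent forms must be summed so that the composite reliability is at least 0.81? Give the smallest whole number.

2

k ≥ ρ*(1−ρ₁)/(ρ₁(1−ρ*)) = 0.81·0.25 / (0.75·0.19) = 1.421.
Smallest integer k = 2.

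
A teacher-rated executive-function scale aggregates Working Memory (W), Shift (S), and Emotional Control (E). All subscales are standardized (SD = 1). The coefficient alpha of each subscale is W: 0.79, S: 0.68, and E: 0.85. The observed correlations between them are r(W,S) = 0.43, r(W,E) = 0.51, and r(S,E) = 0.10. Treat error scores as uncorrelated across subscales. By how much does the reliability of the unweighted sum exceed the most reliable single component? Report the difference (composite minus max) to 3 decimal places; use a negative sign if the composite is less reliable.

0.016

Var(sum) = 3 + 2.08 = 5.08; true-score variance = 2.32 + 2.08 = 4.4; composite reliability = 0.8661.
Max component reliability = 0.8500.
Difference = 0.8661 − 0.8500 = 0.016.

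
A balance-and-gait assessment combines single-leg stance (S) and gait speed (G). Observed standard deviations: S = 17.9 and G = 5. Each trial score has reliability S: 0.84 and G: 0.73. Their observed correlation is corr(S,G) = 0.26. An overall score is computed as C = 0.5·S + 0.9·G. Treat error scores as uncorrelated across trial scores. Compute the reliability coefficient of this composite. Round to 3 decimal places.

Var(C) = 0.5²·17.9² + 0.9²·5² + 2·[0.45·17.9·5·0.26] = 100.352 + 20.943 = 121.295.
With uncorrelated errors the cross-covariances are all true-score covariance, so they carry over unchanged; only the diagonal terms shrink to ρᵢσᵢ².
True-score variance = [0.5²·17.9²·0.84 + 0.9²·5²·0.73] + 20.943 = 82.0686 + 20.943 = 103.012.
Reliability = 103.012 / 121.295 = 0.849.

0.849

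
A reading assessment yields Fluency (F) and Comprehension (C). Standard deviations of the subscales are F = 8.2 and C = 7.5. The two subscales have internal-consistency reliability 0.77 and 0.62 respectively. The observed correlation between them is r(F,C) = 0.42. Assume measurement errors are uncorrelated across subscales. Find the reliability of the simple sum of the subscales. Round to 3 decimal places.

0.790

Var(F+C) = 8.2² + 7.5² + 2·[8.2·7.5·0.42] = 123.49 + 51.66 = 175.15.
Because errors are independent across components, Cov(Tᵢ,Tⱼ) = Cov(Xᵢ,Xⱼ); the off-diagonal part of the true-score variance is the same as above.
True-score variance = [8.2²·0.77 + 7.5²·0.62] + 51.66 = 86.6498 + 51.66 = 138.31.
Reliability = 138.31 / 175.15 = 0.790.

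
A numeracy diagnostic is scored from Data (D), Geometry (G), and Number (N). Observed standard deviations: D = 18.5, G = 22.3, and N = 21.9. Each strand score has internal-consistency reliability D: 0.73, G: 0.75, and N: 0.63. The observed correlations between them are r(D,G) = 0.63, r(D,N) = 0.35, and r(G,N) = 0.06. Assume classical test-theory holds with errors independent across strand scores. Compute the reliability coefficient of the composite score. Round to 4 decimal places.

0.8193

Var(D+G+N) = 18.5² + 22.3² + 21.9² + 2·[18.5·22.3·0.63 + 18.5·21.9·0.35 + 22.3·21.9·0.06] = 1319.15 + 862.022 = 2181.17.
Under uncorrelated errors the observed covariances equal the true-score covariances, so only the own-variance terms attenuate.
True-score variance = [18.5²·0.73 + 22.3²·0.75 + 21.9²·0.63] + 862.022 = 924.964 + 862.022 = 1786.99.
Reliability = 1786.99 / 2181.17 = 0.8193.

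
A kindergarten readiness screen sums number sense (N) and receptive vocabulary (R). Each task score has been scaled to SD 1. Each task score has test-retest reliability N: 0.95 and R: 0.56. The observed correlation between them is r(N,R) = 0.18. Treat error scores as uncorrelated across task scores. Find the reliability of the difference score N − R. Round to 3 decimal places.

Var(N−R) = 1 + 1 − 2·0.18 = 2 − 0.36 = 1.64.
Under uncorrelated errors the observed covariances equal the true-score covariances, so only the own-variance terms attenuate.
True-score variance = [0.95 + 0.56] − 0.36 = 1.51 − 0.36 = 1.15.
Reliability = 1.15 / 1.64 = 0.701.

0.701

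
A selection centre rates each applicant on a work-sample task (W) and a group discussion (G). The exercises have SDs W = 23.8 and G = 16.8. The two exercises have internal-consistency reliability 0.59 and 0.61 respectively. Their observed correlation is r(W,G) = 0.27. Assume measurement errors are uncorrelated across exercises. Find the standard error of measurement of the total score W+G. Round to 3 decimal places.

Var(total) = 848.68 + 215.914 = 1064.59.
True-score variance = 506.366 + 215.914 = 722.28, so reliability = 0.6785.
Error variance = 1064.59 − 722.28 = 342.314; SEM = √342.314 = 18.502.

18.502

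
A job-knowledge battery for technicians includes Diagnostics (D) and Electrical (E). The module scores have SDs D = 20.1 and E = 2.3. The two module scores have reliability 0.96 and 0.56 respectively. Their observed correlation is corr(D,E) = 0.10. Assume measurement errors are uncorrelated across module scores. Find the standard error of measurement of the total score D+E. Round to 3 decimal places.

4.300

Var(total) = 409.3 + 9.246 = 418.546.
True-score variance = 390.812 + 9.246 = 400.058, so reliability = 0.9558.
Error variance = 418.546 − 400.058 = 18.488; SEM = √18.488 = 4.300.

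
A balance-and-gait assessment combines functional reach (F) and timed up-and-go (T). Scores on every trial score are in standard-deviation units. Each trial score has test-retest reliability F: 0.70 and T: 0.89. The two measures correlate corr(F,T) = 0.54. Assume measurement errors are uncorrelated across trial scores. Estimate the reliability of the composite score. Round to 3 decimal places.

Var(F+T) = 2 + 2·[0.54] = 2 + 1.08 = 3.08.
Because errors are independent across components, Cov(Tᵢ,Tⱼ) = Cov(Xᵢ,Xⱼ); the off-diagonal part of the true-score variance is the same as above.
True-score variance = [0.70 + 0.89] + 1.08 = 1.59 + 1.08 = 2.67.
Reliability = 2.67 / 3.08 = 0.867.

0.867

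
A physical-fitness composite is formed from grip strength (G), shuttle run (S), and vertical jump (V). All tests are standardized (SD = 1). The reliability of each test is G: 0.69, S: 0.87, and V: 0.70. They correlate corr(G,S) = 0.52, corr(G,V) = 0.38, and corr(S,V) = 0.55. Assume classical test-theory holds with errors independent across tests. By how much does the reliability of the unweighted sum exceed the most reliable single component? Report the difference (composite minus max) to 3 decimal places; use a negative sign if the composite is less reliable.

Var(sum) = 3 + 2.9 = 5.9; true-score variance = 2.26 + 2.9 = 5.16; composite reliability = 0.8746.
Max component reliability = 0.8700.
Difference = 0.8746 − 0.8700 = 0.005.

0.005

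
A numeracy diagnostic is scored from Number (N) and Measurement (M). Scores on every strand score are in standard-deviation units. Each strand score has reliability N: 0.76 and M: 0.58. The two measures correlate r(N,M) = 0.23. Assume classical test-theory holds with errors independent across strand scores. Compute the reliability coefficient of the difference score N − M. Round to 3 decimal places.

0.571

Var(N−M) = 1 + 1 − 2·0.23 = 2 − 0.46 = 1.54.
Because errors are independent across components, Cov(Tᵢ,Tⱼ) = Cov(Xᵢ,Xⱼ); the off-diagonal part of the true-score variance is the same as above.
True-score variance = [0.76 + 0.58] − 0.46 = 1.34 − 0.46 = 0.88.
Reliability = 0.88 / 1.54 = 0.571.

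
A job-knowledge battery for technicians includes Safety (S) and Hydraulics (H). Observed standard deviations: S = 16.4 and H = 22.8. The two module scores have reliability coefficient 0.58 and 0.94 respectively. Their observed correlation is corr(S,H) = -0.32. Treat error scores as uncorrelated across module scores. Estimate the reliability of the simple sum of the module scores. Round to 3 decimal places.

Var(S+H) = 16.4² + 22.8² + 2·[16.4·22.8·(-0.32)] = 788.8 − 239.309 = 549.491.
With uncorrelated errors the cross-covariances are all true-score covariance, so they carry over unchanged; only the diagonal terms shrink to ρᵢσᵢ².
True-score variance = [16.4²·0.58 + 22.8²·0.94] − 239.309 = 644.646 − 239.309 = 405.338.
Reliability = 405.338 / 549.491 = 0.738.

0.738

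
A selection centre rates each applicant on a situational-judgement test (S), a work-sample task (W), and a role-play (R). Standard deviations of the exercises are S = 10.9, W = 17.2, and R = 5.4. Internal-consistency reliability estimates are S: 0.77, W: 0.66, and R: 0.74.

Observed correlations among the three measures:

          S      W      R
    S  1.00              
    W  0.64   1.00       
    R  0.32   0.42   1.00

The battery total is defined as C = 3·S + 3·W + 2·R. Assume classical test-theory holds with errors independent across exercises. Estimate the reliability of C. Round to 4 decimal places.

Var(C) = 3²·10.9² + 3²·17.2² + 2²·5.4² + 2·[9·10.9·17.2·0.64 + 6·10.9·5.4·0.32 + 6·17.2·5.4·0.42] = 3848.49 + 2853.91 = 6702.4.
Under uncorrelated errors the observed covariances equal the true-score covariances, so only the own-variance terms attenuate.
True-score variance = [3²·10.9²·0.77 + 3²·17.2²·0.66 + 2²·5.4²·0.74] + 2853.91 = 2666.96 + 2853.91 = 5520.86.
Reliability = 5520.86 / 6702.4 = 0.8237.

0.8237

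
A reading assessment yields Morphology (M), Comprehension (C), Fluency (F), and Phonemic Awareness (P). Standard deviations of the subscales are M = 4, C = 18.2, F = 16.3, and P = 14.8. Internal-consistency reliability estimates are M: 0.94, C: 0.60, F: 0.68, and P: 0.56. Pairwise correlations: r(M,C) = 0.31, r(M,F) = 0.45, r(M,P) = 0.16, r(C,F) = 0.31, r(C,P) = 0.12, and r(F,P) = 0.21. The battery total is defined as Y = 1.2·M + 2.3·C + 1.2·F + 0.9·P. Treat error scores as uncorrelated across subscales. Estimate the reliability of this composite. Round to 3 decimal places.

0.728

Var(Y) = 1.2²·4² + 2.3²·18.2² + 1.2²·16.3² + 0.9²·14.8² + 2·[2.76·4·18.2·0.31 + 1.44·4·16.3·0.45 + 1.08·4·14.8·0.16 + 2.76·18.2·16.3·0.31 + 2.07·18.2·14.8·0.12 + 1.08·16.3·14.8·0.21] = 2335.32 + 980.423 = 3315.74.
Because errors are independent across components, Cov(Tᵢ,Tⱼ) = Cov(Xᵢ,Xⱼ); the off-diagonal part of the true-score variance is the same as above.
True-score variance = [1.2²·4²·0.94 + 2.3²·18.2²·0.60 + 1.2²·16.3²·0.68 + 0.9²·14.8²·0.56] + 980.423 = 1432.53 + 980.423 = 2412.96.
Reliability = 2412.96 / 3315.74 = 0.728.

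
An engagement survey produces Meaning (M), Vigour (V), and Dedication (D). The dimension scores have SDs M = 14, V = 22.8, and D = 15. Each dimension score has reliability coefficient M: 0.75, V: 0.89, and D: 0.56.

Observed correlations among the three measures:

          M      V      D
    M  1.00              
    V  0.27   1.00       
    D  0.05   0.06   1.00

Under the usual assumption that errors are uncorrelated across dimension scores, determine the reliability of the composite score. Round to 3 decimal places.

Var(M+V+D) = 14² + 22.8² + 15² + 2·[14·22.8·0.27 + 14·15·0.05 + 22.8·15·0.06] = 940.84 + 234.408 = 1175.25.
Under uncorrelated errors the observed covariances equal the true-score covariances, so only the own-variance terms attenuate.
True-score variance = [14²·0.75 + 22.8²·0.89 + 15²·0.56] + 234.408 = 735.658 + 234.408 = 970.066.
Reliability = 970.066 / 1175.25 = 0.825.

0.825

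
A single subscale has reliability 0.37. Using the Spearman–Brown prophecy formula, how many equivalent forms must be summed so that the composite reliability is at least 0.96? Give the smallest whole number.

41

k ≥ ρ*(1−ρ₁)/(ρ₁(1−ρ*)) = 0.96·0.63 / (0.37·0.04) = 40.865.
Smallest integer k = 41.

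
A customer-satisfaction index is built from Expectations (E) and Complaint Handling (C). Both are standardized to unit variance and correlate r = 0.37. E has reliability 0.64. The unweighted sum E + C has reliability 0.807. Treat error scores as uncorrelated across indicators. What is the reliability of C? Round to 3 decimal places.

Var(E+C) = 2 + 2·0.37 = 2.740.
True-score variance = ρ_E + ρ_C + 2·0.37, so 0.807 = (0.64 + ρ_C + 0.74) / 2.740.
ρ_C = 0.807·2.740 − 0.64 − 0.74 = 0.831.

0.831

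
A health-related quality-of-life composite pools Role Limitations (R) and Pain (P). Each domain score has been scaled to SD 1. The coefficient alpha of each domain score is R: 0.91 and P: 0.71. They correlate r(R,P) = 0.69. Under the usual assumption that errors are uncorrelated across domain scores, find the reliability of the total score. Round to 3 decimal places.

Var(R+P) = 2 + 2·[0.69] = 2 + 1.38 = 3.38.
With uncorrelated errors the cross-covariances are all true-score covariance, so they carry over unchanged; only the diagonal terms shrink to ρᵢσᵢ².
True-score variance = [0.91 + 0.71] + 1.38 = 1.62 + 1.38 = 3.
Reliability = 3 / 3.38 = 0.888.

0.888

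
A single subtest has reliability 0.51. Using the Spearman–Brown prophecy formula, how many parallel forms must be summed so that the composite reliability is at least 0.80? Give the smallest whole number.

4

k ≥ ρ*(1−ρ₁)/(ρ₁(1−ρ*)) = 0.80·0.49 / (0.51·0.20) = 3.843.
Smallest integer k = 4.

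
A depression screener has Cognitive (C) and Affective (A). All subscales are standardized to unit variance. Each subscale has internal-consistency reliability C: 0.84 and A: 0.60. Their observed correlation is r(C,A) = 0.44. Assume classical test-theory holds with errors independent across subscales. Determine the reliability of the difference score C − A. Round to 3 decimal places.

0.500

Var(C−A) = 1 + 1 − 2·0.44 = 2 − 0.88 = 1.12.
With uncorrelated errors the cross-covariances are all true-score covariance, so they carry over unchanged; only the diagonal terms shrink to ρᵢσᵢ².
True-score variance = [0.84 + 0.60] − 0.88 = 1.44 − 0.88 = 0.56.
Reliability = 0.56 / 1.12 = 0.500.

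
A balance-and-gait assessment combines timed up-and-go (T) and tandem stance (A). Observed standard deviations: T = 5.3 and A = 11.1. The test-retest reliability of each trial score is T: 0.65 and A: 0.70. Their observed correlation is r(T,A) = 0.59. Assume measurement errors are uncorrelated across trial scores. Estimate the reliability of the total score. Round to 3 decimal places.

Var(T+A) = 5.3² + 11.1² + 2·[5.3·11.1·0.59] = 151.3 + 69.4194 = 220.719.
Under uncorrelated errors the observed covariances equal the true-score covariances, so only the own-variance terms attenuate.
True-score variance = [5.3²·0.65 + 11.1²·0.70] + 69.4194 = 104.505 + 69.4194 = 173.925.
Reliability = 173.925 / 220.719 = 0.788.

0.788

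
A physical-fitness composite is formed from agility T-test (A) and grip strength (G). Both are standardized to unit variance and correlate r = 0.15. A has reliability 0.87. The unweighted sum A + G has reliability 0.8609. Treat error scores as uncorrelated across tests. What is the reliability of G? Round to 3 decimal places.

0.810

Var(A+G) = 2 + 2·0.15 = 2.300.
True-score variance = ρ_A + ρ_G + 2·0.15, so 0.8609 = (0.87 + ρ_G + 0.30) / 2.300.
ρ_G = 0.8609·2.300 − 0.87 − 0.30 = 0.810.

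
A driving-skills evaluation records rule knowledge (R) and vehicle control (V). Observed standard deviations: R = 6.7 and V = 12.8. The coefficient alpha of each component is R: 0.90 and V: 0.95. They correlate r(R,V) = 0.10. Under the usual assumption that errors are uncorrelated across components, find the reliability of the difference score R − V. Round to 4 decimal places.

0.9338

Var(R−V) = 6.7² + 12.8² − 2·6.7·12.8·0.10 = 208.73 − 17.152 = 191.578.
Because errors are independent across components, Cov(Tᵢ,Tⱼ) = Cov(Xᵢ,Xⱼ); the off-diagonal part of the true-score variance is the same as above.
True-score variance = [6.7²·0.90 + 12.8²·0.95] − 17.152 = 196.049 − 17.152 = 178.897.
Reliability = 178.897 / 191.578 = 0.9338.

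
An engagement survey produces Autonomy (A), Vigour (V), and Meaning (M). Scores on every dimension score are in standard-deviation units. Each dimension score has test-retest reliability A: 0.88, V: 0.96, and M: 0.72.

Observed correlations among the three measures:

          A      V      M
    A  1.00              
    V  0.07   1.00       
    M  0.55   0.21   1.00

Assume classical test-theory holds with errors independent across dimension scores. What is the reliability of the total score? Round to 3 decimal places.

0.906

Var(A+V+M) = 3 + 2·[0.07 + 0.55 + 0.21] = 3 + 1.66 = 4.66.
Under uncorrelated errors the observed covariances equal the true-score covariances, so only the own-variance terms attenuate.
True-score variance = [0.88 + 0.96 + 0.72] + 1.66 = 2.56 + 1.66 = 4.22.
Reliability = 4.22 / 4.66 = 0.906.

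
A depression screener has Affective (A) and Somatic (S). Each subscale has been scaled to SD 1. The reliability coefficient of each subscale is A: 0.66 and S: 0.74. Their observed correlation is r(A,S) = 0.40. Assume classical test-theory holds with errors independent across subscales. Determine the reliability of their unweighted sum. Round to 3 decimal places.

Var(A+S) = 2 + 2·[0.40] = 2 + 0.8 = 2.8.
Under uncorrelated errors the observed covariances equal the true-score covariances, so only the own-variance terms attenuate.
True-score variance = [0.66 + 0.74] + 0.8 = 1.4 + 0.8 = 2.2.
Reliability = 2.2 / 2.8 = 0.786.

0.786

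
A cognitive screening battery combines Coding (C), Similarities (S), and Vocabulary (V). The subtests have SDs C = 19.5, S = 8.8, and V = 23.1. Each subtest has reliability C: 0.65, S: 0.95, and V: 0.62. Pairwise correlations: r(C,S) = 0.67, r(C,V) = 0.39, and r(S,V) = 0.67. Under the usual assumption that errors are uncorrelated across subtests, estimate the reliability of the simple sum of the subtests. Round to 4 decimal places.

Var(C+S+V) = 19.5² + 8.8² + 23.1² + 2·[19.5·8.8·0.67 + 19.5·23.1·0.39 + 8.8·23.1·0.67] = 991.3 + 853.69 = 1844.99.
With uncorrelated errors the cross-covariances are all true-score covariance, so they carry over unchanged; only the diagonal terms shrink to ρᵢσᵢ².
True-score variance = [19.5²·0.65 + 8.8²·0.95 + 23.1²·0.62] + 853.69 = 651.569 + 853.69 = 1505.26.
Reliability = 1505.26 / 1844.99 = 0.8159.

0.8159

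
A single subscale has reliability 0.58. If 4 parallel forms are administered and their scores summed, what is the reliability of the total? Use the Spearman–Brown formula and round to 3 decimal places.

ρ_k = kρ / (1 + (k−1)ρ) = 4·0.58 / (1 + 3·0.58) = 2.320 / 2.740 = 0.847.

0.847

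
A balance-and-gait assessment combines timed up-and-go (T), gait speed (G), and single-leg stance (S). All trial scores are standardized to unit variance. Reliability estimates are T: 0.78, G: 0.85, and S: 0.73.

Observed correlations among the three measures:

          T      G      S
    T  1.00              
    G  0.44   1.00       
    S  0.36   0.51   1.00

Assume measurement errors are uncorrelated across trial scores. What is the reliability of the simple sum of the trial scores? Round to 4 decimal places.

0.8861

Var(T+G+S) = 3 + 2·[0.44 + 0.36 + 0.51] = 3 + 2.62 = 5.62.
Because errors are independent across components, Cov(Tᵢ,Tⱼ) = Cov(Xᵢ,Xⱼ); the off-diagonal part of the true-score variance is the same as above.
True-score variance = [0.78 + 0.85 + 0.73] + 2.62 = 2.36 + 2.62 = 4.98.
Reliability = 4.98 / 5.62 = 0.8861.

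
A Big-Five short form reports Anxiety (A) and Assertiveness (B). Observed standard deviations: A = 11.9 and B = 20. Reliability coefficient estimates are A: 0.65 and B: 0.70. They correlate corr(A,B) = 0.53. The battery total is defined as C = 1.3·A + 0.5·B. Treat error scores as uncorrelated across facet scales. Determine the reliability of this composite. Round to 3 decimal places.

0.774

Var(C) = 1.3²·11.9² + 0.5²·20² + 2·[0.65·11.9·20·0.53] = 339.321 + 163.982 = 503.303.
Because errors are independent across components, Cov(Tᵢ,Tⱼ) = Cov(Xᵢ,Xⱼ); the off-diagonal part of the true-score variance is the same as above.
True-score variance = [1.3²·11.9²·0.65 + 0.5²·20²·0.70] + 163.982 = 225.559 + 163.982 = 389.541.
Reliability = 389.541 / 503.303 = 0.774.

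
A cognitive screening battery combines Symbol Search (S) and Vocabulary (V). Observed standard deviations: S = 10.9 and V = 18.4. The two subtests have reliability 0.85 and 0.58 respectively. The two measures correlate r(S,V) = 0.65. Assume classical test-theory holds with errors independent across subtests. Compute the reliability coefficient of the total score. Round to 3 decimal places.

0.777

Var(S+V) = 10.9² + 18.4² + 2·[10.9·18.4·0.65] = 457.37 + 260.728 = 718.098.
Because errors are independent across components, Cov(Tᵢ,Tⱼ) = Cov(Xᵢ,Xⱼ); the off-diagonal part of the true-score variance is the same as above.
True-score variance = [10.9²·0.85 + 18.4²·0.58] + 260.728 = 297.353 + 260.728 = 558.081.
Reliability = 558.081 / 718.098 = 0.777.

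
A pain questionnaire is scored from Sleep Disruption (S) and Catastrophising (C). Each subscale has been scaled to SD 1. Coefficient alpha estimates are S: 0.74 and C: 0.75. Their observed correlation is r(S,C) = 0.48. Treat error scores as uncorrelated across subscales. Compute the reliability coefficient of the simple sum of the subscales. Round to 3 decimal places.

0.828

Var(S+C) = 2 + 2·[0.48] = 2 + 0.96 = 2.96.
Because errors are independent across components, Cov(Tᵢ,Tⱼ) = Cov(Xᵢ,Xⱼ); the off-diagonal part of the true-score variance is the same as above.
True-score variance = [0.74 + 0.75] + 0.96 = 1.49 + 0.96 = 2.45.
Reliability = 2.45 / 2.96 = 0.828.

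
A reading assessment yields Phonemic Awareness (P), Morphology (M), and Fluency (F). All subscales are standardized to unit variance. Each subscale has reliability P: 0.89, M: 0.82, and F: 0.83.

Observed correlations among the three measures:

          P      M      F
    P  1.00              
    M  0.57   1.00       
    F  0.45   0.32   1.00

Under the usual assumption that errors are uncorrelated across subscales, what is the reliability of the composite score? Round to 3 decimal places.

0.919

Var(P+M+F) = 3 + 2·[0.57 + 0.45 + 0.32] = 3 + 2.68 = 5.68.
With uncorrelated errors the cross-covariances are all true-score covariance, so they carry over unchanged; only the diagonal terms shrink to ρᵢσᵢ².
True-score variance = [0.89 + 0.82 + 0.83] + 2.68 = 2.54 + 2.68 = 5.22.
Reliability = 5.22 / 5.68 = 0.919.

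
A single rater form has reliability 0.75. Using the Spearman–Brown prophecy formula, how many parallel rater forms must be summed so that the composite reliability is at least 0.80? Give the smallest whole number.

k ≥ ρ*(1−ρ₁)/(ρ₁(1−ρ*)) = 0.80·0.25 / (0.75·0.20) = 1.333.
Smallest integer k = 2.

2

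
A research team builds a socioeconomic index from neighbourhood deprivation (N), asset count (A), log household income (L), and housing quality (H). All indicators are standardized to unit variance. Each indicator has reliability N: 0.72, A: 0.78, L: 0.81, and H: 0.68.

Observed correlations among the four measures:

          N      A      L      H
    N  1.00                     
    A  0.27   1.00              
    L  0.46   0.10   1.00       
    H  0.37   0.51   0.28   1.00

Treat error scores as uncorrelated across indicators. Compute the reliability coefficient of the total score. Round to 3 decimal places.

Var(N+A+L+H) = 4 + 2·[0.27 + 0.46 + 0.37 + 0.10 + 0.51 + 0.28] = 4 + 3.98 = 7.98.
With uncorrelated errors the cross-covariances are all true-score covariance, so they carry over unchanged; only the diagonal terms shrink to ρᵢσᵢ².
True-score variance = [0.72 + 0.78 + 0.81 + 0.68] + 3.98 = 2.99 + 3.98 = 6.97.
Reliability = 6.97 / 7.98 = 0.873.

0.873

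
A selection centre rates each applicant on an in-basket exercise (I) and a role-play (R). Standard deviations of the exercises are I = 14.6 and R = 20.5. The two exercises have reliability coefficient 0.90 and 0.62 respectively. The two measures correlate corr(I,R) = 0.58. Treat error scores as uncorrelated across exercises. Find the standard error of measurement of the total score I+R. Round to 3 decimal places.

13.454

Var(total) = 633.41 + 347.188 = 980.598.
True-score variance = 452.399 + 347.188 = 799.587, so reliability = 0.8154.
Error variance = 980.598 − 799.587 = 181.011; SEM = √181.011 = 13.454.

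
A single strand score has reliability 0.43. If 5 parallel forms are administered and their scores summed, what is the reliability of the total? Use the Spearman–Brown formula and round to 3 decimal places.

0.790

ρ_k = kρ / (1 + (k−1)ρ) = 5·0.43 / (1 + 4·0.43) = 2.150 / 2.720 = 0.790.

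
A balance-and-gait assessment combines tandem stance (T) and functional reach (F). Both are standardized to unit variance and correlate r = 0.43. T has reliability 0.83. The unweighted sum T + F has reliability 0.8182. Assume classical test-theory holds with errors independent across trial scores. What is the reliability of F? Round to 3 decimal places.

0.650

Var(T+F) = 2 + 2·0.43 = 2.860.
True-score variance = ρ_T + ρ_F + 2·0.43, so 0.8182 = (0.83 + ρ_F + 0.86) / 2.860.
ρ_F = 0.8182·2.860 − 0.83 − 0.86 = 0.650.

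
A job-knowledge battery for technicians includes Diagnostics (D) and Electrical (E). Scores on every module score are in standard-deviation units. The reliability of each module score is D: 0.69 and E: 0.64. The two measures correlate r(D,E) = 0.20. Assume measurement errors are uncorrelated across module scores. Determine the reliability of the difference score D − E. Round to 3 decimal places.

0.581

Var(D−E) = 1 + 1 − 2·0.20 = 2 − 0.4 = 1.6.
With uncorrelated errors the cross-covariances are all true-score covariance, so they carry over unchanged; only the diagonal terms shrink to ρᵢσᵢ².
True-score variance = [0.69 + 0.64] − 0.4 = 1.33 − 0.4 = 0.93.
Reliability = 0.93 / 1.6 = 0.581.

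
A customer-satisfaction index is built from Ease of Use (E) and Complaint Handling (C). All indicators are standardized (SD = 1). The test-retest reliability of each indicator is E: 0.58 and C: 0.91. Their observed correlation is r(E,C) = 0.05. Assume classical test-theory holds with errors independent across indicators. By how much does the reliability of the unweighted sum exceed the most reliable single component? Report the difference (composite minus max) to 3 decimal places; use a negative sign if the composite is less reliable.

Var(sum) = 2 + 0.1 = 2.1; true-score variance = 1.49 + 0.1 = 1.59; composite reliability = 0.7571.
Max component reliability = 0.9100.
Difference = 0.7571 − 0.9100 = -0.153.

-0.153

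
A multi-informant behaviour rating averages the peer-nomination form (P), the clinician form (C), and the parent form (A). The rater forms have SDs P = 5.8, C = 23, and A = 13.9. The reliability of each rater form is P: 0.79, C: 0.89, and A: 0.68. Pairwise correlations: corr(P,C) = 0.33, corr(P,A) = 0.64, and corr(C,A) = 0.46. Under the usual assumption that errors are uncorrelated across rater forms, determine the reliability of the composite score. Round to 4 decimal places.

Var(P+C+A) = 5.8² + 23² + 13.9² + 2·[5.8·23·0.33 + 5.8·13.9·0.64 + 23·13.9·0.46] = 755.85 + 485.362 = 1241.21.
Because errors are independent across components, Cov(Tᵢ,Tⱼ) = Cov(Xᵢ,Xⱼ); the off-diagonal part of the true-score variance is the same as above.
True-score variance = [5.8²·0.79 + 23²·0.89 + 13.9²·0.68] + 485.362 = 628.768 + 485.362 = 1114.13.
Reliability = 1114.13 / 1241.21 = 0.8976.

0.8976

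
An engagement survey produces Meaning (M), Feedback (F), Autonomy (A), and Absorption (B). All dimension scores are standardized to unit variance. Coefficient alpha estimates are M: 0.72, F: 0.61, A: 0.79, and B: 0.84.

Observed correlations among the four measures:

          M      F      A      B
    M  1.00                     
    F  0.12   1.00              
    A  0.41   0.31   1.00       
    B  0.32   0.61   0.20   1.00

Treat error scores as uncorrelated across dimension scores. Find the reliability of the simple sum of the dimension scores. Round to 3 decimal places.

0.869

Var(M+F+A+B) = 4 + 2·[0.12 + 0.41 + 0.32 + 0.31 + 0.61 + 0.20] = 4 + 3.94 = 7.94.
With uncorrelated errors the cross-covariances are all true-score covariance, so they carry over unchanged; only the diagonal terms shrink to ρᵢσᵢ².
True-score variance = [0.72 + 0.61 + 0.79 + 0.84] + 3.94 = 2.96 + 3.94 = 6.9.
Reliability = 6.9 / 7.94 = 0.869.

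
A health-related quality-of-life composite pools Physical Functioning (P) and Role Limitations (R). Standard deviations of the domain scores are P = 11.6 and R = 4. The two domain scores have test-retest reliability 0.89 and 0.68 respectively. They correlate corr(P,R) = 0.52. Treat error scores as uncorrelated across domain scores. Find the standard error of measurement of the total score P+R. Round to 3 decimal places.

Var(total) = 150.56 + 48.256 = 198.816.
True-score variance = 130.638 + 48.256 = 178.894, so reliability = 0.8998.
Error variance = 198.816 − 178.894 = 19.9216; SEM = √19.9216 = 4.463.

4.463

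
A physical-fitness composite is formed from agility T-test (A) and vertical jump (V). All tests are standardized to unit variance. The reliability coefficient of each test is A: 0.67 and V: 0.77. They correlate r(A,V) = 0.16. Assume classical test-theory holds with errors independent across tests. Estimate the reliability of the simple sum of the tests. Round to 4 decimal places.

0.7586

Var(A+V) = 2 + 2·[0.16] = 2 + 0.32 = 2.32.
Under uncorrelated errors the observed covariances equal the true-score covariances, so only the own-variance terms attenuate.
True-score variance = [0.67 + 0.77] + 0.32 = 1.44 + 0.32 = 1.76.
Reliability = 1.76 / 2.32 = 0.7586.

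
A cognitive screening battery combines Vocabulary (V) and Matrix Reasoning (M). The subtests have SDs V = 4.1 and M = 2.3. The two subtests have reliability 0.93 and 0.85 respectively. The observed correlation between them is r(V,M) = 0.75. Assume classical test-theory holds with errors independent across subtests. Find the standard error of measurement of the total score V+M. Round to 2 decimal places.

Var(total) = 22.1 + 14.145 = 36.245.
True-score variance = 20.1298 + 14.145 = 34.2748, so reliability = 0.9456.
Error variance = 36.245 − 34.2748 = 1.9702; SEM = √1.9702 = 1.40.

1.40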